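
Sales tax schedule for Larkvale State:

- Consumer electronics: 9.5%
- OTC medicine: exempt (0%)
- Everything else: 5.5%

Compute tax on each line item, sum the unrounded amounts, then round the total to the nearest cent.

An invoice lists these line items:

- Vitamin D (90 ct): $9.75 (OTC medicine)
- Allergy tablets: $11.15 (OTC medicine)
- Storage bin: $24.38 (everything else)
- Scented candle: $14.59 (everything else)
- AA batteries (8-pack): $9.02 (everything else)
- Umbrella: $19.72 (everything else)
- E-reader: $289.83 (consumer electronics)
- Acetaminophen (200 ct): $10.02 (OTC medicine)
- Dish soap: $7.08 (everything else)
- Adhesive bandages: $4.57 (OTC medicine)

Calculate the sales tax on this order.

$31.65

Vitamin D (90 ct) $9.75: OTC medicine → 0% → $0.00
Allergy tablets $11.15: OTC medicine → 0% → $0.00
Storage bin $24.38: everything else → 5.5% → $1.3409
Scented candle $14.59: everything else → 5.5% → $0.80245
AA batteries (8-pack) $9.02: everything else → 5.5% → $0.4961
Umbrella $19.72: everything else → 5.5% → $1.0846
E-reader $289.83: consumer electronics → 9.5% → $27.53385
Acetaminophen (200 ct) $10.02: OTC medicine → 0% → $0.00
Dish soap $7.08: everything else → 5.5% → $0.3894
Adhesive bandages $4.57: OTC medicine → 0% → $0.00
Unrounded tax sum = $31.6473 → $31.65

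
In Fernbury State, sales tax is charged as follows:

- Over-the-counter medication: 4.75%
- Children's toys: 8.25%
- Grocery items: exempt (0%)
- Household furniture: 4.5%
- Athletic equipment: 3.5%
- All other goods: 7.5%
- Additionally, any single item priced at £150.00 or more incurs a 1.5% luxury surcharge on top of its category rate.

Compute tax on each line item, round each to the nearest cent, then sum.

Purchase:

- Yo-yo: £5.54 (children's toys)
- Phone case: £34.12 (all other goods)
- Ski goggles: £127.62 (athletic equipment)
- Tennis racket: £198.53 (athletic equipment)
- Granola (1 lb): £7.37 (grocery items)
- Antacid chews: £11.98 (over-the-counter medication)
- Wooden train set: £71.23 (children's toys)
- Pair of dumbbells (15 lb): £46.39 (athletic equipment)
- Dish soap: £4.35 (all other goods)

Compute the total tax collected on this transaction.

Yo-yo £5.54: children's toys → 8.25% → £0.46
Phone case £34.12: all other goods → 7.5% → £2.56
Ski goggles £127.62: athletic equipment → 3.5% → £4.47
Tennis racket £198.53: athletic equipment → 3.5% + 1.5% surcharge = 5% → £9.93
Granola (1 lb) £7.37: grocery items → 0% → £0.00
Antacid chews £11.98: over-the-counter medication → 4.75% → £0.57
Wooden train set £71.23: children's toys → 8.25% → £5.88
Pair of dumbbells (15 lb) £46.39: athletic equipment → 3.5% → £1.62
Dish soap £4.35: all other goods → 7.5% → £0.33
Total tax = £0.46 + £2.56 + £4.47 + £9.93 + £0.57 + £5.88 + £1.62 + £0.33 = £25.82

£25.82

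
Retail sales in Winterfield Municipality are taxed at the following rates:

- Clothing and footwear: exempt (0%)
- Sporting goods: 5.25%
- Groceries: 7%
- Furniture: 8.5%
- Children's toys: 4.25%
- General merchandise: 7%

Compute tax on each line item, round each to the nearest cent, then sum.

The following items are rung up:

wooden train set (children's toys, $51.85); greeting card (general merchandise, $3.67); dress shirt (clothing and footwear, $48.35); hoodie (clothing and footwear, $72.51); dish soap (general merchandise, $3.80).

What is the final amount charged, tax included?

$182.91

Wooden train set $51.85: children's toys → 4.25% → $2.20
Greeting card $3.67: general merchandise → 7% → $0.26
Dress shirt $48.35: clothing and footwear → 0% → $0.00
Hoodie $72.51: clothing and footwear → 0% → $0.00
Dish soap $3.80: general merchandise → 7% → $0.27
Subtotal = $180.18; tax = $2.73; total due = $182.91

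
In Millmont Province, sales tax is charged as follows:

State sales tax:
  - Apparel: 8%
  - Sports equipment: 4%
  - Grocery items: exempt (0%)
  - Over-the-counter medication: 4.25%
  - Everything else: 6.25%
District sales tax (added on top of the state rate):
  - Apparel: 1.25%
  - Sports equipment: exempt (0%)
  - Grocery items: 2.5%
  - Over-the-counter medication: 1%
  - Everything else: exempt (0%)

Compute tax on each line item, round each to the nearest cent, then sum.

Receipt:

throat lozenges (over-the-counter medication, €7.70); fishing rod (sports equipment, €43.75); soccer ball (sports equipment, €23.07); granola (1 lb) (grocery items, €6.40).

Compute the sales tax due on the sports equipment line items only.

Fishing rod €43.75: sports equipment → 4% + 0% district = 4% → €1.75
Soccer ball €23.07: sports equipment → 4% + 0% district = 4% → €0.92
Tax on sports equipment = €1.75 + €0.92 = €2.67

€2.67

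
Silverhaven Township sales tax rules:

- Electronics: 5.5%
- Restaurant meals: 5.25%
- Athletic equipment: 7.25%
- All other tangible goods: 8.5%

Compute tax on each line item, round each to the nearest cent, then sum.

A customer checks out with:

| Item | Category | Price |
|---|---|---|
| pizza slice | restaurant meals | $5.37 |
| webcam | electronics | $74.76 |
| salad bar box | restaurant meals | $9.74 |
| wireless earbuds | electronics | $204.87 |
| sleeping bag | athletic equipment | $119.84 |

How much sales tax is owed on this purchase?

Pizza slice $5.37: restaurant meals → 5.25% → $0.28
Webcam $74.76: electronics → 5.5% → $4.11
Salad bar box $9.74: restaurant meals → 5.25% → $0.51
Wireless earbuds $204.87: electronics → 5.5% → $11.27
Sleeping bag $119.84: athletic equipment → 7.25% → $8.69
Total tax = $0.28 + $4.11 + $0.51 + $11.27 + $8.69 = $24.86

$24.86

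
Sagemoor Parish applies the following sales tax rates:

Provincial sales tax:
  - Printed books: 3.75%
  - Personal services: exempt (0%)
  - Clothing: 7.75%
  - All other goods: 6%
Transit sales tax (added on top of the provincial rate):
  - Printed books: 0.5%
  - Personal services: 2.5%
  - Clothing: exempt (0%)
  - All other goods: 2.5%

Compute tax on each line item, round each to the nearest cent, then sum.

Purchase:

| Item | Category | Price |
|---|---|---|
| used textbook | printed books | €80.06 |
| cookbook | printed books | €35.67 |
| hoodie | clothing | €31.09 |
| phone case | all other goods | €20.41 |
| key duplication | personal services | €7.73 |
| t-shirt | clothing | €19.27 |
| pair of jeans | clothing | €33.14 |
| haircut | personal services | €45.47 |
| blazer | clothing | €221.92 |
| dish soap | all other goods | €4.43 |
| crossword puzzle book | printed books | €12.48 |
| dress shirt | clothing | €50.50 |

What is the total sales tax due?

Used textbook €80.06: printed books → 3.75% + 0.5% transit = 4.25% → €3.40
Cookbook €35.67: printed books → 3.75% + 0.5% transit = 4.25% → €1.52
Hoodie €31.09: clothing → 7.75% + 0% transit = 7.75% → €2.41
Phone case €20.41: all other goods → 6% + 2.5% transit = 8.5% → €1.73
Key duplication €7.73: personal services → 0% + 2.5% transit = 2.5% → €0.19
T-shirt €19.27: clothing → 7.75% + 0% transit = 7.75% → €1.49
Pair of jeans €33.14: clothing → 7.75% + 0% transit = 7.75% → €2.57
Haircut €45.47: personal services → 0% + 2.5% transit = 2.5% → €1.14
Blazer €221.92: clothing → 7.75% + 0% transit = 7.75% → €17.20
Dish soap €4.43: all other goods → 6% + 2.5% transit = 8.5% → €0.38
Crossword puzzle book €12.48: printed books → 3.75% + 0.5% transit = 4.25% → €0.53
Dress shirt €50.50: clothing → 7.75% + 0% transit = 7.75% → €3.91
Total tax = €3.40 + €1.52 + €2.41 + €1.73 + €0.19 + €1.49 + €2.57 + €1.14 + €17.20 + €0.38 + €0.53 + €3.91 = €36.47

€36.47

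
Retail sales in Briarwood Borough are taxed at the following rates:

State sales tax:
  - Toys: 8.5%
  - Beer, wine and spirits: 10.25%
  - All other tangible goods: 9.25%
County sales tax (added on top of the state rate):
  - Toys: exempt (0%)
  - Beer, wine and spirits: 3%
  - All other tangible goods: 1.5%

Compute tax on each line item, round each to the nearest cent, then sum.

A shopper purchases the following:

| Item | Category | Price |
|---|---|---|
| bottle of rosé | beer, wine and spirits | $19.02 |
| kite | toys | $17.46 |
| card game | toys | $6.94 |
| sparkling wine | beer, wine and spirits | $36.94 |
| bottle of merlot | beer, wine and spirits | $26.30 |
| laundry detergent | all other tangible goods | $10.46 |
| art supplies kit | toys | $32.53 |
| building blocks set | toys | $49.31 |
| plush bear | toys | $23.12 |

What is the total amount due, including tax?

Bottle of rosé $19.02: beer, wine and spirits → 10.25% + 3% county = 13.25% → $2.52
Kite $17.46: toys → 8.5% + 0% county = 8.5% → $1.48
Card game $6.94: toys → 8.5% + 0% county = 8.5% → $0.59
Sparkling wine $36.94: beer, wine and spirits → 10.25% + 3% county = 13.25% → $4.89
Bottle of merlot $26.30: beer, wine and spirits → 10.25% + 3% county = 13.25% → $3.48
Laundry detergent $10.46: all other tangible goods → 9.25% + 1.5% county = 10.75% → $1.12
Art supplies kit $32.53: toys → 8.5% + 0% county = 8.5% → $2.77
Building blocks set $49.31: toys → 8.5% + 0% county = 8.5% → $4.19
Plush bear $23.12: toys → 8.5% + 0% county = 8.5% → $1.97
Subtotal = $222.08; tax = $23.01; total due = $245.09

$245.09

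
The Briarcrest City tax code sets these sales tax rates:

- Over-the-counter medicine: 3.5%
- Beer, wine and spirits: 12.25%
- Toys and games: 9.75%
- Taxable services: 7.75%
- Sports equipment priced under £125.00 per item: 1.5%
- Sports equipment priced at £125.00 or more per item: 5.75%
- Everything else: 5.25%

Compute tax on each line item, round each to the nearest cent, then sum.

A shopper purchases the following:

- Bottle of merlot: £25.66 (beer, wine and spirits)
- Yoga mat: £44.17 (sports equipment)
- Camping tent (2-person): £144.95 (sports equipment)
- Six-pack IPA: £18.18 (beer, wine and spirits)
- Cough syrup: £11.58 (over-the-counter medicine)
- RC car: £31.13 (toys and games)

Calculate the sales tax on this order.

£17.81

Bottle of merlot £25.66: beer, wine and spirits → 12.25% → £3.14
Yoga mat £44.17: sports equipment, under £125.00 → 1.5% → £0.66
Camping tent (2-person) £144.95: sports equipment, £125.00 or more → 5.75% → £8.33
Six-pack IPA £18.18: beer, wine and spirits → 12.25% → £2.23
Cough syrup £11.58: over-the-counter medicine → 3.5% → £0.41
RC car £31.13: toys and games → 9.75% → £3.04
Total tax = £3.14 + £0.66 + £8.33 + £2.23 + £0.41 + £3.04 = £17.81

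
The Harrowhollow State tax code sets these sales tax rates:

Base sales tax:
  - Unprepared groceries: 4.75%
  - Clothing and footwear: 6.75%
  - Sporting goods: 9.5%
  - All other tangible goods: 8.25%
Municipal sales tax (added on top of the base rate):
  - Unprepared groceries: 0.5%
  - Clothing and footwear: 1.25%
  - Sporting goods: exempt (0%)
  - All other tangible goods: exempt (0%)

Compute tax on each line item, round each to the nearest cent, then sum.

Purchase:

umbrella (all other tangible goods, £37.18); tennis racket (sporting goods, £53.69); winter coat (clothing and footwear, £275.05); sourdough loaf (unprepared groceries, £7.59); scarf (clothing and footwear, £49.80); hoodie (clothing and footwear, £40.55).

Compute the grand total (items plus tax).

Umbrella £37.18: all other tangible goods → 8.25% + 0% municipal = 8.25% → £3.07
Tennis racket £53.69: sporting goods → 9.5% + 0% municipal = 9.5% → £5.10
Winter coat £275.05: clothing and footwear → 6.75% + 1.25% municipal = 8% → £22.00
Sourdough loaf £7.59: unprepared groceries → 4.75% + 0.5% municipal = 5.25% → £0.40
Scarf £49.80: clothing and footwear → 6.75% + 1.25% municipal = 8% → £3.98
Hoodie £40.55: clothing and footwear → 6.75% + 1.25% municipal = 8% → £3.24
Subtotal = £463.86; tax = £37.79; total due = £501.65

£501.65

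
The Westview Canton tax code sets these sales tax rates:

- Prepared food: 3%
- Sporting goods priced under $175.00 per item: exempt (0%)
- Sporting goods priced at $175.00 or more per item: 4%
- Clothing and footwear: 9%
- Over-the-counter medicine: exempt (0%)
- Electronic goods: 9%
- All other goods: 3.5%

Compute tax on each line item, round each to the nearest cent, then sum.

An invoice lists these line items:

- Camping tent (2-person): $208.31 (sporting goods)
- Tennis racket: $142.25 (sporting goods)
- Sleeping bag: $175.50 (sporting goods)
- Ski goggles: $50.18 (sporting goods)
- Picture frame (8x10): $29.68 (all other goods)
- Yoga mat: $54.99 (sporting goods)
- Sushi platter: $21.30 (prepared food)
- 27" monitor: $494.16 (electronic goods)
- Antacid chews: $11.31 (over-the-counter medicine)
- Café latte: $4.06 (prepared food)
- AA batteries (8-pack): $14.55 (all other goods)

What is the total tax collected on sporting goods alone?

$15.35

Camping tent (2-person) $208.31: sporting goods, $175.00 or more → 4% → $8.33
Tennis racket $142.25: sporting goods, under $175.00 → 0% → $0.00
Sleeping bag $175.50: sporting goods, $175.00 or more → 4% → $7.02
Ski goggles $50.18: sporting goods, under $175.00 → 0% → $0.00
Yoga mat $54.99: sporting goods, under $175.00 → 0% → $0.00
Tax on sporting goods = $8.33 + $0.00 + $7.02 + $0.00 + $0.00 = $15.35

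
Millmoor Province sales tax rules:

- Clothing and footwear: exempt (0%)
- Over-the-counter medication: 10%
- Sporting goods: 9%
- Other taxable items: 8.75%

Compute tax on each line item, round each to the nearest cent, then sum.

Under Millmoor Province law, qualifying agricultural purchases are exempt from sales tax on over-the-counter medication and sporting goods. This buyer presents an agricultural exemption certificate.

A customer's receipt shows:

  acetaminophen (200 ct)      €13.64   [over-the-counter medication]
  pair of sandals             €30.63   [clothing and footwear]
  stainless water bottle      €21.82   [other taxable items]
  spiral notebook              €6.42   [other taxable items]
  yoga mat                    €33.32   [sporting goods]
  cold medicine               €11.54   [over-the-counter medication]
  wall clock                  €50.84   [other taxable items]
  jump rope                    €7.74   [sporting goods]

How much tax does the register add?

Acetaminophen (200 ct) €13.64: over-the-counter medication, buyer-exempt → 0% → €0.00
Pair of sandals €30.63: clothing and footwear → 0% → €0.00
Stainless water bottle €21.82: other taxable items → 8.75% → €1.91
Spiral notebook €6.42: other taxable items → 8.75% → €0.56
Yoga mat €33.32: sporting goods, buyer-exempt → 0% → €0.00
Cold medicine €11.54: over-the-counter medication, buyer-exempt → 0% → €0.00
Wall clock €50.84: other taxable items → 8.75% → €4.45
Jump rope €7.74: sporting goods, buyer-exempt → 0% → €0.00
Total tax = €1.91 + €0.56 + €4.45 = €6.92

€6.92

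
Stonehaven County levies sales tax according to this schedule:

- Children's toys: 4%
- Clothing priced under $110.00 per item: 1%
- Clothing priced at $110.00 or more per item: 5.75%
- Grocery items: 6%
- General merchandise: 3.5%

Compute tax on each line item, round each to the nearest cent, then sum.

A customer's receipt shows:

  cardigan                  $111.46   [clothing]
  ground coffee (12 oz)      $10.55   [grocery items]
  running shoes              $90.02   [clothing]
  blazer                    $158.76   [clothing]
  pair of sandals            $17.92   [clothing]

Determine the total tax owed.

$17.25

Cardigan $111.46: clothing, $110.00 or more → 5.75% → $6.41
Ground coffee (12 oz) $10.55: grocery items → 6% → $0.63
Running shoes $90.02: clothing, under $110.00 → 1% → $0.90
Blazer $158.76: clothing, $110.00 or more → 5.75% → $9.13
Pair of sandals $17.92: clothing, under $110.00 → 1% → $0.18
Total tax = $6.41 + $0.63 + $0.90 + $9.13 + $0.18 = $17.25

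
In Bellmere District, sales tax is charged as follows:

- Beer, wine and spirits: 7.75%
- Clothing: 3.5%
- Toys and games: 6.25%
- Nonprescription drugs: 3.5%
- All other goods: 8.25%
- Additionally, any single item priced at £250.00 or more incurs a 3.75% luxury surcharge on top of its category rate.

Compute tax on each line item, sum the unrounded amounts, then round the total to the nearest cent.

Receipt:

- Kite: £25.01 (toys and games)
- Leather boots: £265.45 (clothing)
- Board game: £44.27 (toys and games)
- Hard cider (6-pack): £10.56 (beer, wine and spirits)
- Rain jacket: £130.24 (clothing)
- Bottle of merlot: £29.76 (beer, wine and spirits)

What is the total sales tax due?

Kite £25.01: toys and games → 6.25% → £1.563125
Leather boots £265.45: clothing → 3.5% + 3.75% surcharge = 7.25% → £19.245125
Board game £44.27: toys and games → 6.25% → £2.766875
Hard cider (6-pack) £10.56: beer, wine and spirits → 7.75% → £0.8184
Rain jacket £130.24: clothing → 3.5% → £4.5584
Bottle of merlot £29.76: beer, wine and spirits → 7.75% → £2.3064
Unrounded tax sum = £31.258325 → £31.26

£31.26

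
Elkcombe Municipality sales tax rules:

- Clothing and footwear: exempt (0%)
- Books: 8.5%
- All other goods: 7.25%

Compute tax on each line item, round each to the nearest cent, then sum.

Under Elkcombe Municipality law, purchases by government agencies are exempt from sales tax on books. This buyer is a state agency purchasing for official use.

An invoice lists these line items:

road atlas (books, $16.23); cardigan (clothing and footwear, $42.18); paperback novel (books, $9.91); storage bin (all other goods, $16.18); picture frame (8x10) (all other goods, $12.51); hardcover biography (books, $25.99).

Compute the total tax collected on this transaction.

Road atlas $16.23: books, buyer-exempt → 0% → $0.00
Cardigan $42.18: clothing and footwear → 0% → $0.00
Paperback novel $9.91: books, buyer-exempt → 0% → $0.00
Storage bin $16.18: all other goods → 7.25% → $1.17
Picture frame (8x10) $12.51: all other goods → 7.25% → $0.91
Hardcover biography $25.99: books, buyer-exempt → 0% → $0.00
Total tax = $1.17 + $0.91 = $2.08

$2.08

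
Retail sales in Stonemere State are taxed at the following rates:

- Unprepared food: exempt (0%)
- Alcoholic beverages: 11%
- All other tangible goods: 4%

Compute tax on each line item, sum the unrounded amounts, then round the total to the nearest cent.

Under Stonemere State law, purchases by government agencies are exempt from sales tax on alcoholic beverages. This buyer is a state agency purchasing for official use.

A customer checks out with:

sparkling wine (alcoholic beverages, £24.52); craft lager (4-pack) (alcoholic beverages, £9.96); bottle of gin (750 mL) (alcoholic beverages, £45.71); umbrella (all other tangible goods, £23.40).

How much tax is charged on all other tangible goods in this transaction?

£0.94

Umbrella £23.40: all other tangible goods → 4% → £0.936
Tax on all other tangible goods: unrounded sum = £0.936 → £0.94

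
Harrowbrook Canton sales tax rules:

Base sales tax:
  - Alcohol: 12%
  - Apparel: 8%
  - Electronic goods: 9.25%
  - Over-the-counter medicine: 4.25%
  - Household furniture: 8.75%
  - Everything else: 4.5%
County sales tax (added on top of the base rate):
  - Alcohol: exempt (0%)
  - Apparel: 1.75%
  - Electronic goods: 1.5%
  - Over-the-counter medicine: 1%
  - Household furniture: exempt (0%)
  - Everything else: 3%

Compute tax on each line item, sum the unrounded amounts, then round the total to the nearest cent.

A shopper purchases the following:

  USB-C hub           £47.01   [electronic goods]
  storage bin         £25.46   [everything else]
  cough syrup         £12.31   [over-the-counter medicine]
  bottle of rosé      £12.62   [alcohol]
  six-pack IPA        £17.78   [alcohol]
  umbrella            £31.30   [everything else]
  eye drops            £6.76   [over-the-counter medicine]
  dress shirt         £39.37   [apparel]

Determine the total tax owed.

USB-C hub £47.01: electronic goods → 9.25% + 1.5% county = 10.75% → £5.053575
Storage bin £25.46: everything else → 4.5% + 3% county = 7.5% → £1.9095
Cough syrup £12.31: over-the-counter medicine → 4.25% + 1% county = 5.25% → £0.646275
Bottle of rosé £12.62: alcohol → 12% + 0% county = 12% → £1.5144
Six-pack IPA £17.78: alcohol → 12% + 0% county = 12% → £2.1336
Umbrella £31.30: everything else → 4.5% + 3% county = 7.5% → £2.3475
Eye drops £6.76: over-the-counter medicine → 4.25% + 1% county = 5.25% → £0.3549
Dress shirt £39.37: apparel → 8% + 1.75% county = 9.75% → £3.838575
Unrounded tax sum = £17.798325 → £17.80

£17.80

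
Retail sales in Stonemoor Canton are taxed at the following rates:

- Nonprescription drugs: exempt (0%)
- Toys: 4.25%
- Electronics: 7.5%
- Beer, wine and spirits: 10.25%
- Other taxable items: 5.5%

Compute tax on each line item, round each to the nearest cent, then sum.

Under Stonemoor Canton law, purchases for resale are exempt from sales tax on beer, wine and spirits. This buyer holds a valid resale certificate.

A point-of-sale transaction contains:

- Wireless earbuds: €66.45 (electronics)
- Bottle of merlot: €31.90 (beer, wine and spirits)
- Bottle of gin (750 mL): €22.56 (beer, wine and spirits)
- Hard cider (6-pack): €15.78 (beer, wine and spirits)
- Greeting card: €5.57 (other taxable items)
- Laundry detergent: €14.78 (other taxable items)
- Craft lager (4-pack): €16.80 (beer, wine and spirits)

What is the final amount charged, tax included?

€179.94

Wireless earbuds €66.45: electronics → 7.5% → €4.98
Bottle of merlot €31.90: beer, wine and spirits, buyer-exempt → 0% → €0.00
Bottle of gin (750 mL) €22.56: beer, wine and spirits, buyer-exempt → 0% → €0.00
Hard cider (6-pack) €15.78: beer, wine and spirits, buyer-exempt → 0% → €0.00
Greeting card €5.57: other taxable items → 5.5% → €0.31
Laundry detergent €14.78: other taxable items → 5.5% → €0.81
Craft lager (4-pack) €16.80: beer, wine and spirits, buyer-exempt → 0% → €0.00
Subtotal = €173.84; tax = €6.10; total due = €179.94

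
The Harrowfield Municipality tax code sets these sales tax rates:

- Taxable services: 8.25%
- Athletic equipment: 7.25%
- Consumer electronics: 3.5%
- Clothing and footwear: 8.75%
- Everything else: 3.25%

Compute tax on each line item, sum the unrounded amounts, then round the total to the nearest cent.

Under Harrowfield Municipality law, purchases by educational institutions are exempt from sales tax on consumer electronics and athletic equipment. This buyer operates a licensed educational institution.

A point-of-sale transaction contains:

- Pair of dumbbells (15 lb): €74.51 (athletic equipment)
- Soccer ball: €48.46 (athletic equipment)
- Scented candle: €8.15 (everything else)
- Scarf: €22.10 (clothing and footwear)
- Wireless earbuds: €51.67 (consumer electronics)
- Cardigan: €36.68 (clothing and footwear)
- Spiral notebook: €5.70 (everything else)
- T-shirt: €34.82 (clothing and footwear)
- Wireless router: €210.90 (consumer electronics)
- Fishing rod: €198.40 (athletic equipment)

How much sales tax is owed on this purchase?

Pair of dumbbells (15 lb) €74.51: athletic equipment, buyer-exempt → 0% → €0.00
Soccer ball €48.46: athletic equipment, buyer-exempt → 0% → €0.00
Scented candle €8.15: everything else → 3.25% → €0.264875
Scarf €22.10: clothing and footwear → 8.75% → €1.93375
Wireless earbuds €51.67: consumer electronics, buyer-exempt → 0% → €0.00
Cardigan €36.68: clothing and footwear → 8.75% → €3.2095
Spiral notebook €5.70: everything else → 3.25% → €0.18525
T-shirt €34.82: clothing and footwear → 8.75% → €3.04675
Wireless router €210.90: consumer electronics, buyer-exempt → 0% → €0.00
Fishing rod €198.40: athletic equipment, buyer-exempt → 0% → €0.00
Unrounded tax sum = €8.640125 → €8.64

€8.64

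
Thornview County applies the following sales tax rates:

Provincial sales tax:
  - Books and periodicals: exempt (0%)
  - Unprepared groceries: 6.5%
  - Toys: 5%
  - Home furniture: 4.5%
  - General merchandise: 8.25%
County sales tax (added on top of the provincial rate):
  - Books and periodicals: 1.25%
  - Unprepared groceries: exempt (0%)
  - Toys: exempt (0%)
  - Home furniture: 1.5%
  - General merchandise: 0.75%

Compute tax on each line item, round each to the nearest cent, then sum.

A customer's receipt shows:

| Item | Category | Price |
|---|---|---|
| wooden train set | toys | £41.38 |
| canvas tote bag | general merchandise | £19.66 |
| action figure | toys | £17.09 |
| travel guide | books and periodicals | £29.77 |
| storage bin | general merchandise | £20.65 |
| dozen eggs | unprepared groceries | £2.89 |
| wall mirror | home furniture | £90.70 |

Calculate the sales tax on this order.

Wooden train set £41.38: toys → 5% + 0% county = 5% → £2.07
Canvas tote bag £19.66: general merchandise → 8.25% + 0.75% county = 9% → £1.77
Action figure £17.09: toys → 5% + 0% county = 5% → £0.85
Travel guide £29.77: books and periodicals → 0% + 1.25% county = 1.25% → £0.37
Storage bin £20.65: general merchandise → 8.25% + 0.75% county = 9% → £1.86
Dozen eggs £2.89: unprepared groceries → 6.5% + 0% county = 6.5% → £0.19
Wall mirror £90.70: home furniture → 4.5% + 1.5% county = 6% → £5.44
Total tax = £2.07 + £1.77 + £0.85 + £0.37 + £1.86 + £0.19 + £5.44 = £12.55

£12.55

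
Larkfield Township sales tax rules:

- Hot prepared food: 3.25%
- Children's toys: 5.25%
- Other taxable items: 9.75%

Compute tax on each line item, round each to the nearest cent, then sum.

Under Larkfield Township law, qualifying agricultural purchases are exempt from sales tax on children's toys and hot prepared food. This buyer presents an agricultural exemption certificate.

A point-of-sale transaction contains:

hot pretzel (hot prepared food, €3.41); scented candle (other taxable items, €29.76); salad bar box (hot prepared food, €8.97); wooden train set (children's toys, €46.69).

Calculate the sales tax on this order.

€2.90

Hot pretzel €3.41: hot prepared food, buyer-exempt → 0% → €0.00
Scented candle €29.76: other taxable items → 9.75% → €2.90
Salad bar box €8.97: hot prepared food, buyer-exempt → 0% → €0.00
Wooden train set €46.69: children's toys, buyer-exempt → 0% → €0.00
Total tax = €2.90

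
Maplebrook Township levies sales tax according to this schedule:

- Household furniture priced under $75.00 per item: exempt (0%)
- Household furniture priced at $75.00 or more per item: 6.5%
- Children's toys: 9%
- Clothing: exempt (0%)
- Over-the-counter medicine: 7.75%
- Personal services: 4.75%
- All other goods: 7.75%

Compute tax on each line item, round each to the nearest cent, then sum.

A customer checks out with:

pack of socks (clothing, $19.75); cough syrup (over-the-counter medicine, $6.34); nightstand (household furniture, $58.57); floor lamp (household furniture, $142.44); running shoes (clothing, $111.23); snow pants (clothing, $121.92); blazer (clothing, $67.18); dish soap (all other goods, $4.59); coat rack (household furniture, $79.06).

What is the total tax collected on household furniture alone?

$14.40

Nightstand $58.57: household furniture, under $75.00 → 0% → $0.00
Floor lamp $142.44: household furniture, $75.00 or more → 6.5% → $9.26
Coat rack $79.06: household furniture, $75.00 or more → 6.5% → $5.14
Tax on household furniture = $0.00 + $9.26 + $5.14 = $14.40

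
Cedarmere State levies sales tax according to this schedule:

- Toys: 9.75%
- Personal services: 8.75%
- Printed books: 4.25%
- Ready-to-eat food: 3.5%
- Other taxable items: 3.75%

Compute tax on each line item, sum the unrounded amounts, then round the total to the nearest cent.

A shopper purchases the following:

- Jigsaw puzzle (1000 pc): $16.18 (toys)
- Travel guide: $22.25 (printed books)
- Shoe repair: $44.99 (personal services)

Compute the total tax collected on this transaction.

$6.46

Jigsaw puzzle (1000 pc) $16.18: toys → 9.75% → $1.57755
Travel guide $22.25: printed books → 4.25% → $0.945625
Shoe repair $44.99: personal services → 8.75% → $3.936625
Unrounded tax sum = $6.4598 → $6.46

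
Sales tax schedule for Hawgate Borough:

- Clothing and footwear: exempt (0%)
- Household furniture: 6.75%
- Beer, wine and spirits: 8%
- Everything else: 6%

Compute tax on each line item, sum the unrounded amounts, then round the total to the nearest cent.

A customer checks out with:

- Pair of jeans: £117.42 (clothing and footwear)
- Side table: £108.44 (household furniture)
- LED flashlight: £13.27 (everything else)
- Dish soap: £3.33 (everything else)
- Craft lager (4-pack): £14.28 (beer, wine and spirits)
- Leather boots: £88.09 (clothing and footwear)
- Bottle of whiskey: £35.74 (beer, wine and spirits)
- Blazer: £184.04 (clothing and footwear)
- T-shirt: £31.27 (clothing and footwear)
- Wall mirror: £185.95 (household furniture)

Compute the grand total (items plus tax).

Pair of jeans £117.42: clothing and footwear → 0% → £0.00
Side table £108.44: household furniture → 6.75% → £7.3197
LED flashlight £13.27: everything else → 6% → £0.7962
Dish soap £3.33: everything else → 6% → £0.1998
Craft lager (4-pack) £14.28: beer, wine and spirits → 8% → £1.1424
Leather boots £88.09: clothing and footwear → 0% → £0.00
Bottle of whiskey £35.74: beer, wine and spirits → 8% → £2.8592
Blazer £184.04: clothing and footwear → 0% → £0.00
T-shirt £31.27: clothing and footwear → 0% → £0.00
Wall mirror £185.95: household furniture → 6.75% → £12.551625
Subtotal = £781.83; unrounded tax = £24.868925 → £24.87; total due = £806.70

£806.70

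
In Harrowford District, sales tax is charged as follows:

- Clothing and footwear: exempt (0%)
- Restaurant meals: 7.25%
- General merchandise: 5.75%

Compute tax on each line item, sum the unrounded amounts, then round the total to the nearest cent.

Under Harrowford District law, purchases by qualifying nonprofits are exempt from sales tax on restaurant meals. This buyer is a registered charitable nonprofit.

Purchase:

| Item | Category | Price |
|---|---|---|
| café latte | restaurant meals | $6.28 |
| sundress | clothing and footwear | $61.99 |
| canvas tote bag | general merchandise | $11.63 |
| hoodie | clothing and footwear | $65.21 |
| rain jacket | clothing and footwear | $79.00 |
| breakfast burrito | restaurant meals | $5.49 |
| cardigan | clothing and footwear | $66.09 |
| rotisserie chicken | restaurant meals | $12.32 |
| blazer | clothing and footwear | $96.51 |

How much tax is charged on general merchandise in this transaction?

$0.67

Canvas tote bag $11.63: general merchandise → 5.75% → $0.668725
Tax on general merchandise: unrounded sum = $0.668725 → $0.67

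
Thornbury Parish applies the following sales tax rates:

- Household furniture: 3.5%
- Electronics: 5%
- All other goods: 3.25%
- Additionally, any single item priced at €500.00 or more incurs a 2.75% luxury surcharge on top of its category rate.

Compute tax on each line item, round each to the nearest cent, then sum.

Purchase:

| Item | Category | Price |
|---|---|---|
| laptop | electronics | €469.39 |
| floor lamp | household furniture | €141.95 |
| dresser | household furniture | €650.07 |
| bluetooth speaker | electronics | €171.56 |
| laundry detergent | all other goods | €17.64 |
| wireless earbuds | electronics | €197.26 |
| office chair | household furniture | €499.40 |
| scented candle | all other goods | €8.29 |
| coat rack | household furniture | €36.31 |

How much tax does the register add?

Laptop €469.39: electronics → 5% → €23.47
Floor lamp €141.95: household furniture → 3.5% → €4.97
Dresser €650.07: household furniture → 3.5% + 2.75% surcharge = 6.25% → €40.63
Bluetooth speaker €171.56: electronics → 5% → €8.58
Laundry detergent €17.64: all other goods → 3.25% → €0.57
Wireless earbuds €197.26: electronics → 5% → €9.86
Office chair €499.40: household furniture → 3.5% → €17.48
Scented candle €8.29: all other goods → 3.25% → €0.27
Coat rack €36.31: household furniture → 3.5% → €1.27
Total tax = €23.47 + €4.97 + €40.63 + €8.58 + €0.57 + €9.86 + €17.48 + €0.27 + €1.27 = €107.10

€107.10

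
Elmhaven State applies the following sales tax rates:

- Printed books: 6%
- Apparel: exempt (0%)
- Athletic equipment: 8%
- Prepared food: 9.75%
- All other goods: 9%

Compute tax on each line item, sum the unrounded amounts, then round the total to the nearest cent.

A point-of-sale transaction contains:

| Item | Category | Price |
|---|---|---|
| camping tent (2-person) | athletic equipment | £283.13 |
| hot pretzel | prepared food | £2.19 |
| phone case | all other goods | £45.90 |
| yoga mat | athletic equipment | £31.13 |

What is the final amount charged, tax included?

Camping tent (2-person) £283.13: athletic equipment → 8% → £22.6504
Hot pretzel £2.19: prepared food → 9.75% → £0.213525
Phone case £45.90: all other goods → 9% → £4.131
Yoga mat £31.13: athletic equipment → 8% → £2.4904
Subtotal = £362.35; unrounded tax = £29.485325 → £29.49; total due = £391.84

£391.84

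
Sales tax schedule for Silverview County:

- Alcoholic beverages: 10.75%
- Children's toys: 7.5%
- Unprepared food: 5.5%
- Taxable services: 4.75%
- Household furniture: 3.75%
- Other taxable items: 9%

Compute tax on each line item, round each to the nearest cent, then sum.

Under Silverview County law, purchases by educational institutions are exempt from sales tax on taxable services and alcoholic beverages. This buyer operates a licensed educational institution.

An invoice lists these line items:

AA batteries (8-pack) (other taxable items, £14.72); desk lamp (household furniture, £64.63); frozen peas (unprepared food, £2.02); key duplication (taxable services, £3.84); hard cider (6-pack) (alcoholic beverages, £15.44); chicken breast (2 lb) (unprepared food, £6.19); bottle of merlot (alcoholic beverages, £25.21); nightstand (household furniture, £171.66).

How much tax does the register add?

£10.63

AA batteries (8-pack) £14.72: other taxable items → 9% → £1.32
Desk lamp £64.63: household furniture → 3.75% → £2.42
Frozen peas £2.02: unprepared food → 5.5% → £0.11
Key duplication £3.84: taxable services, buyer-exempt → 0% → £0.00
Hard cider (6-pack) £15.44: alcoholic beverages, buyer-exempt → 0% → £0.00
Chicken breast (2 lb) £6.19: unprepared food → 5.5% → £0.34
Bottle of merlot £25.21: alcoholic beverages, buyer-exempt → 0% → £0.00
Nightstand £171.66: household furniture → 3.75% → £6.44
Total tax = £1.32 + £2.42 + £0.11 + £0.34 + £6.44 = £10.63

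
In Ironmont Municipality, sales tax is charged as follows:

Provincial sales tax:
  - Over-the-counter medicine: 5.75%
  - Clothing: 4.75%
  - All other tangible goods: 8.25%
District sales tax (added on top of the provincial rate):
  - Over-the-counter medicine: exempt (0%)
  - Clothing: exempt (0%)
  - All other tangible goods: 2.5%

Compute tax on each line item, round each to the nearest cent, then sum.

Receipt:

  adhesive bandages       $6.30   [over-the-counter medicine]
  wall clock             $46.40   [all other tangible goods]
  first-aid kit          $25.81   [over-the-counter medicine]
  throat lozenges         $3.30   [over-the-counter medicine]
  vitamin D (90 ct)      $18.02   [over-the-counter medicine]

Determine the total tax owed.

$8.06

Adhesive bandages $6.30: over-the-counter medicine → 5.75% + 0% district = 5.75% → $0.36
Wall clock $46.40: all other tangible goods → 8.25% + 2.5% district = 10.75% → $4.99
First-aid kit $25.81: over-the-counter medicine → 5.75% + 0% district = 5.75% → $1.48
Throat lozenges $3.30: over-the-counter medicine → 5.75% + 0% district = 5.75% → $0.19
Vitamin D (90 ct) $18.02: over-the-counter medicine → 5.75% + 0% district = 5.75% → $1.04
Total tax = $0.36 + $4.99 + $1.48 + $0.19 + $1.04 = $8.06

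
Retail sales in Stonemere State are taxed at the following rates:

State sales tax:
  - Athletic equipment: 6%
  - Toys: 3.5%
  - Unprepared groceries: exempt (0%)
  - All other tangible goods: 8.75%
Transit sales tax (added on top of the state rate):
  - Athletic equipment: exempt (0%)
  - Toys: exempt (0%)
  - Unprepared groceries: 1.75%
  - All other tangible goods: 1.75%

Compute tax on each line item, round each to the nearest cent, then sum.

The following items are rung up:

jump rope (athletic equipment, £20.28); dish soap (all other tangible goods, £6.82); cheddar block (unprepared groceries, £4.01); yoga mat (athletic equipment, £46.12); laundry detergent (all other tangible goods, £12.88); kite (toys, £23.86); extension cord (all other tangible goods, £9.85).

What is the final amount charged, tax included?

Jump rope £20.28: athletic equipment → 6% + 0% transit = 6% → £1.22
Dish soap £6.82: all other tangible goods → 8.75% + 1.75% transit = 10.5% → £0.72
Cheddar block £4.01: unprepared groceries → 0% + 1.75% transit = 1.75% → £0.07
Yoga mat £46.12: athletic equipment → 6% + 0% transit = 6% → £2.77
Laundry detergent £12.88: all other tangible goods → 8.75% + 1.75% transit = 10.5% → £1.35
Kite £23.86: toys → 3.5% + 0% transit = 3.5% → £0.84
Extension cord £9.85: all other tangible goods → 8.75% + 1.75% transit = 10.5% → £1.03
Subtotal = £123.82; tax = £8.00; total due = £131.82

£131.82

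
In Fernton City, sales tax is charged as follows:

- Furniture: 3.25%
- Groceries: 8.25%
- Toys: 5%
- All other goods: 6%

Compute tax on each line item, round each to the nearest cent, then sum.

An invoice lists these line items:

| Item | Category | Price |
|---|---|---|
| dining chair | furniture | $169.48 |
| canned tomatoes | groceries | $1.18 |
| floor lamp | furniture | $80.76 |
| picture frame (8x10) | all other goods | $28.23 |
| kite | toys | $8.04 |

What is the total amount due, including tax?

$298.01

Dining chair $169.48: furniture → 3.25% → $5.51
Canned tomatoes $1.18: groceries → 8.25% → $0.10
Floor lamp $80.76: furniture → 3.25% → $2.62
Picture frame (8x10) $28.23: all other goods → 6% → $1.69
Kite $8.04: toys → 5% → $0.40
Subtotal = $287.69; tax = $10.32; total due = $298.01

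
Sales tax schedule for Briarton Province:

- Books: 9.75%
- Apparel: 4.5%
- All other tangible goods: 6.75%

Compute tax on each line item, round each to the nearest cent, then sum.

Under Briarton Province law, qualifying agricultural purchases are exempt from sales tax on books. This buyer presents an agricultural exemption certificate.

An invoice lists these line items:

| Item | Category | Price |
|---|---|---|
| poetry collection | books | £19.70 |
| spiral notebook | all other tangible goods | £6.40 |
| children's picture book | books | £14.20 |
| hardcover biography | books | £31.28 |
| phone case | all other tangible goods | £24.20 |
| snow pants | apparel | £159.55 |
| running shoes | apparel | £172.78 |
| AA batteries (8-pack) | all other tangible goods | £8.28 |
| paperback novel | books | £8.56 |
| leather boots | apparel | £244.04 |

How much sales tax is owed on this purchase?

Poetry collection £19.70: books, buyer-exempt → 0% → £0.00
Spiral notebook £6.40: all other tangible goods → 6.75% → £0.43
Children's picture book £14.20: books, buyer-exempt → 0% → £0.00
Hardcover biography £31.28: books, buyer-exempt → 0% → £0.00
Phone case £24.20: all other tangible goods → 6.75% → £1.63
Snow pants £159.55: apparel → 4.5% → £7.18
Running shoes £172.78: apparel → 4.5% → £7.78
AA batteries (8-pack) £8.28: all other tangible goods → 6.75% → £0.56
Paperback novel £8.56: books, buyer-exempt → 0% → £0.00
Leather boots £244.04: apparel → 4.5% → £10.98
Total tax = £0.43 + £1.63 + £7.18 + £7.78 + £0.56 + £10.98 = £28.56

£28.56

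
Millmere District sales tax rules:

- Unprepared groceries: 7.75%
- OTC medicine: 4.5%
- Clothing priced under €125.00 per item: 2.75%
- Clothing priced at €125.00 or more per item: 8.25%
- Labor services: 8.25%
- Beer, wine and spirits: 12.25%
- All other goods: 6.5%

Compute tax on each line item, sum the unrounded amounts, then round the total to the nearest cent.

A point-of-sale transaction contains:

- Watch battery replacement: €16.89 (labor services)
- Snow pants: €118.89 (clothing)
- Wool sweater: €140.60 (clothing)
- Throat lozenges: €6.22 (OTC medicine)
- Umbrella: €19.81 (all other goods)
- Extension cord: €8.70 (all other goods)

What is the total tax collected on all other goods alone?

Umbrella €19.81: all other goods → 6.5% → €1.28765
Extension cord €8.70: all other goods → 6.5% → €0.5655
Tax on all other goods: unrounded sum = €1.85315 → €1.85

€1.85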